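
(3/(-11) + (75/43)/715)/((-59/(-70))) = -0.32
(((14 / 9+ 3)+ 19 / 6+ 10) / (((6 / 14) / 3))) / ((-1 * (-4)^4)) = -2233 / 4608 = -0.48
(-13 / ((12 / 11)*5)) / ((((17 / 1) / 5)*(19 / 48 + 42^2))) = -572 / 1439747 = -0.00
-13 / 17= -0.76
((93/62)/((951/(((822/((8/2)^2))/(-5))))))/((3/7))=-959/25360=-0.04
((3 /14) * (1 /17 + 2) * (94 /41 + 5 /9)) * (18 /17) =15765 /11849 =1.33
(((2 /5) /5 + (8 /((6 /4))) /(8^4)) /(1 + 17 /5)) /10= 1561 /844800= 0.00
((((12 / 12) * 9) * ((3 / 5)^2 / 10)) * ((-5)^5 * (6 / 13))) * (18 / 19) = -109350 / 247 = -442.71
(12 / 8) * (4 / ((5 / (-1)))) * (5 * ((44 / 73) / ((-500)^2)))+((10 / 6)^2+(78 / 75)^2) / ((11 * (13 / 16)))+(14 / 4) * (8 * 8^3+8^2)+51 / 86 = 919140348008836 / 63123328125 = 14561.02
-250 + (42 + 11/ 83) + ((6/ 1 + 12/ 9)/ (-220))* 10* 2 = -51925/ 249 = -208.53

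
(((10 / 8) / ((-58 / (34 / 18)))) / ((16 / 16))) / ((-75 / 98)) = 833 / 15660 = 0.05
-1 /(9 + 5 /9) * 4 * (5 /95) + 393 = 321063 /817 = 392.98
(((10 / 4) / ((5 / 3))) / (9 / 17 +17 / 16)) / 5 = 408 / 2165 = 0.19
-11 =-11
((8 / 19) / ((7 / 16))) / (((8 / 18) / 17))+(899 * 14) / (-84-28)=-80399 / 1064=-75.56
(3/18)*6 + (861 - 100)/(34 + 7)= 802/41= 19.56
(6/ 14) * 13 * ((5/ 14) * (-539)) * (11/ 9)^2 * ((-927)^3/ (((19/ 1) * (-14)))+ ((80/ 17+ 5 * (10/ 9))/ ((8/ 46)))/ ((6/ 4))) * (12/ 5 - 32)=234088847900690497/ 1648269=142021021993.80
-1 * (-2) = 2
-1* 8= -8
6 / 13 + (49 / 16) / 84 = 1243 / 2496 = 0.50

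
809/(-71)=-809/71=-11.39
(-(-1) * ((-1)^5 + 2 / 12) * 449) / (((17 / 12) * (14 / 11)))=-24695 / 119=-207.52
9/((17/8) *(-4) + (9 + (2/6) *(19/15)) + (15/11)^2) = 98010/30293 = 3.24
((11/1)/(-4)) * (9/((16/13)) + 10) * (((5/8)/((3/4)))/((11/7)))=-9695/384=-25.25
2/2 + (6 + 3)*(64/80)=41/5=8.20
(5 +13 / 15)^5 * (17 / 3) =89714425856 / 2278125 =39380.82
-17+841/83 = -570/83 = -6.87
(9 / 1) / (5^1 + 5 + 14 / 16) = 24 / 29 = 0.83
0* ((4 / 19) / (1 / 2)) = 0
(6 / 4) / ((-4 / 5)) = -15 / 8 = -1.88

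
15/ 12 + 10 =45/ 4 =11.25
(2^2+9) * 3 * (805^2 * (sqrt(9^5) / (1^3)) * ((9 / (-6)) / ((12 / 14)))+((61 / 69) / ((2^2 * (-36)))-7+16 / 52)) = -35595166498525 / 3312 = -10747332879.99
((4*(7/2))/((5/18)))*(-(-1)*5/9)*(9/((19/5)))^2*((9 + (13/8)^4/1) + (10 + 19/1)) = 2611162575/369664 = 7063.61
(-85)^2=7225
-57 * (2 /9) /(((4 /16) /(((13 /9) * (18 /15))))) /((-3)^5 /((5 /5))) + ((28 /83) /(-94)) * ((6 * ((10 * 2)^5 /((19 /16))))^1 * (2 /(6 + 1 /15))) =-201550112062256 /10536386445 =-19128.96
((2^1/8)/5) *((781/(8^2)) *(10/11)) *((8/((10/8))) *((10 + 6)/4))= 71/5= 14.20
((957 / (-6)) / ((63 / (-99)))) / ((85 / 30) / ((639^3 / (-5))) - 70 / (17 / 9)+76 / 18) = -46693466699121 / 6117288837443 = -7.63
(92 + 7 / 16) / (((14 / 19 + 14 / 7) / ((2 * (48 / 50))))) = 84303 / 1300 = 64.85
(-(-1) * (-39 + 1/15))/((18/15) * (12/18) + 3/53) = -30952/681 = -45.45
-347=-347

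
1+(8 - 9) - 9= -9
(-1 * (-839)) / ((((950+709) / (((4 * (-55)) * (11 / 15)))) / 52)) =-21115952 / 4977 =-4242.71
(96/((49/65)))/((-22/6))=-18720/539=-34.73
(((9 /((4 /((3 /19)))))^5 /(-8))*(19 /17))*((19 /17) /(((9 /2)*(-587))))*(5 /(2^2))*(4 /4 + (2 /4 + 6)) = 119574225 /38128233250816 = 0.00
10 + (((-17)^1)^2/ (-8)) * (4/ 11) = -69/ 22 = -3.14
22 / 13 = 1.69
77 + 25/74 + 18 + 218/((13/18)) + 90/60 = 191767/481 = 398.68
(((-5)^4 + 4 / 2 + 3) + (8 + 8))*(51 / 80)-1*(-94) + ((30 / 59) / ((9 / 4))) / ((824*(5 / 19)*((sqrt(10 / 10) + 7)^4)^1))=188860325471 / 373370880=505.83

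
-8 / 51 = -0.16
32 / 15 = 2.13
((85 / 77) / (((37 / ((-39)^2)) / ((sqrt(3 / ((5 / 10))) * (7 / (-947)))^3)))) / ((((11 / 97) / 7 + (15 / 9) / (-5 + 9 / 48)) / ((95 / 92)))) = 282902481225 * sqrt(6) / 822473206881874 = 0.00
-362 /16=-22.62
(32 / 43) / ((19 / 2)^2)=128 / 15523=0.01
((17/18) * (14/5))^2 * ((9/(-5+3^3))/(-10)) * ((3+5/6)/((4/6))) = -325703/198000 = -1.64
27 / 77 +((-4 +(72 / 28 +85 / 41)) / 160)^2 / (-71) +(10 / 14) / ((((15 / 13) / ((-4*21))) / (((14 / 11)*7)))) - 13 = -31350945010387 / 65874113536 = -475.92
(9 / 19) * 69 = 621 / 19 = 32.68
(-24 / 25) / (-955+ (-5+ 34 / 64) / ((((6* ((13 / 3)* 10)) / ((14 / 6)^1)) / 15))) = 3072 / 3057925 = 0.00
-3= -3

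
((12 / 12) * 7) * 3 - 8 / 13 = 265 / 13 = 20.38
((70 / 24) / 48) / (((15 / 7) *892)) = 49 / 1541376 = 0.00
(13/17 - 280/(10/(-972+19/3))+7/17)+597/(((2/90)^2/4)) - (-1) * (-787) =247959595/51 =4861952.84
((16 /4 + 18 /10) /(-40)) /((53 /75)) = -0.21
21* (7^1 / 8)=147 / 8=18.38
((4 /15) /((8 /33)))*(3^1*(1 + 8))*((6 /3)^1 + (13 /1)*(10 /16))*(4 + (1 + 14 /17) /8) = 2766555 /2176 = 1271.39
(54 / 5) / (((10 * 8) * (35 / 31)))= 837 / 7000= 0.12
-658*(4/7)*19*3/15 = -1428.80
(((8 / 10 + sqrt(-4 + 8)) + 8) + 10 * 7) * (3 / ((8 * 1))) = 303 / 10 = 30.30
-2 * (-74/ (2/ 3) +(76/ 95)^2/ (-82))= 227566/ 1025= 222.02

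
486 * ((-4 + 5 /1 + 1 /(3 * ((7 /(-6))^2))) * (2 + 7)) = 266814 /49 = 5445.18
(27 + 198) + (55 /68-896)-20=-46933 /68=-690.19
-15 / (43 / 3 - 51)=9 / 22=0.41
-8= -8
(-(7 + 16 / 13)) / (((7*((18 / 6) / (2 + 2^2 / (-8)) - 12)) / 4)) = 0.47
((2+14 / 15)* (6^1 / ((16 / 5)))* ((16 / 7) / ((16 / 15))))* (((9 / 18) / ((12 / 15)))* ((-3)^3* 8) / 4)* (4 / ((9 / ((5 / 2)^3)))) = -309375 / 112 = -2762.28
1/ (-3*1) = -1/ 3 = -0.33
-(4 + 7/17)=-75/17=-4.41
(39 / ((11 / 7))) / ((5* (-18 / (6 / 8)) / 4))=-91 / 110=-0.83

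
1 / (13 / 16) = 16 / 13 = 1.23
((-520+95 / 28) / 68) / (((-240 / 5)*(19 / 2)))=14465 / 868224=0.02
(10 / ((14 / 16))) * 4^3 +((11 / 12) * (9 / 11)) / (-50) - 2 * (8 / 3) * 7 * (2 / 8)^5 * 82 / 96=1179573583 / 1612800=731.38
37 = 37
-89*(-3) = 267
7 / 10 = 0.70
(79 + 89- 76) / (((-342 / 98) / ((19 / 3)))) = -4508 / 27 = -166.96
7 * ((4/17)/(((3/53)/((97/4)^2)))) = 17111.47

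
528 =528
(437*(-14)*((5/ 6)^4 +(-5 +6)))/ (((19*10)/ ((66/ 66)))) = -309281/ 6480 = -47.73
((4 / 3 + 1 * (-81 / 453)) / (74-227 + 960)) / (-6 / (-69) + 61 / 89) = 1070581 / 577967751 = 0.00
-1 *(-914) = 914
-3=-3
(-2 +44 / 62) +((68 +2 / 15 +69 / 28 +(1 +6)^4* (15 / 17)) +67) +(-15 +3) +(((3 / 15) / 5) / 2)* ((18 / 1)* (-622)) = 2234335121 / 1106700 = 2018.92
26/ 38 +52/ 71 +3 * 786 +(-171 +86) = 3068188/ 1349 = 2274.42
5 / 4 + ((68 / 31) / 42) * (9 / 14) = 7799 / 6076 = 1.28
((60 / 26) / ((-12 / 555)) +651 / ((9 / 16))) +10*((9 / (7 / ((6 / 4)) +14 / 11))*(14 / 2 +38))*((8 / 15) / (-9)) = 3860963 / 3822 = 1010.19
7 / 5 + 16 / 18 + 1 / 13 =1384 / 585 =2.37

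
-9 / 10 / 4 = -9 / 40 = -0.22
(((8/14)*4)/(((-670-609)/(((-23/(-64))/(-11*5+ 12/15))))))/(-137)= -115/1329592124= -0.00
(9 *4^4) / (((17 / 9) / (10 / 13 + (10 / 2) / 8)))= 375840 / 221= 1700.63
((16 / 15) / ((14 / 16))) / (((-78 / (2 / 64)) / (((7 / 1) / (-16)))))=1 / 4680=0.00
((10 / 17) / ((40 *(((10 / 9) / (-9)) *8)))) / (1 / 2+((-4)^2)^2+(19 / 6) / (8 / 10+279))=-339957 / 5856584320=-0.00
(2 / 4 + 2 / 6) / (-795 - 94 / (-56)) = -0.00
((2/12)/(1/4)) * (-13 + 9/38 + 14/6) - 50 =-9739/171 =-56.95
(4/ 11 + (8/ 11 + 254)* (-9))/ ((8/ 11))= -12607/ 4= -3151.75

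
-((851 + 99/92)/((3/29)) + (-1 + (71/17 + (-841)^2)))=-3357224119/4692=-715520.91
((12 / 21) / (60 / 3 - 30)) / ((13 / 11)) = -22 / 455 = -0.05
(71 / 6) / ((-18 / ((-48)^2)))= -4544 / 3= -1514.67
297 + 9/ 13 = 3870/ 13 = 297.69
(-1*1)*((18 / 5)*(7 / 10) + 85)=-2188 / 25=-87.52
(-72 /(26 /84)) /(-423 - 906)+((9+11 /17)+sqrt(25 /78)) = 5 * sqrt(78) /78+961612 /97903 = 10.39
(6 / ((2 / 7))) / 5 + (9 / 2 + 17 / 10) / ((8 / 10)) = 239 / 20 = 11.95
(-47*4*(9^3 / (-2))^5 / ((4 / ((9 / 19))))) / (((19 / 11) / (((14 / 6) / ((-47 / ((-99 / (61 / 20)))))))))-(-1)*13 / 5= 117713107496815489709 / 880840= 133637331974950.60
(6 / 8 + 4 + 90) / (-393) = -0.24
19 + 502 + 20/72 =9383/18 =521.28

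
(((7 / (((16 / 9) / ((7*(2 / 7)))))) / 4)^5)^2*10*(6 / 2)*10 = 73869771891134313675 / 281474976710656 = 262438.15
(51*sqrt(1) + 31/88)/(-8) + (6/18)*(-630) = -152359/704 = -216.42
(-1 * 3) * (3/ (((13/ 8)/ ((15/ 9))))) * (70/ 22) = -4200/ 143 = -29.37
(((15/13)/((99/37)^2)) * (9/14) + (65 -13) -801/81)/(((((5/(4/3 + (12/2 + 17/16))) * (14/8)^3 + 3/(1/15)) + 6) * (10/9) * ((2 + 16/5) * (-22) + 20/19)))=-4928088197/796739169072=-0.01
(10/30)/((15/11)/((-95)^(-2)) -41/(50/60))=55/2022507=0.00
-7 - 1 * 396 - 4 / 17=-6855 / 17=-403.24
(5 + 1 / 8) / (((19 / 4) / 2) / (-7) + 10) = 287 / 541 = 0.53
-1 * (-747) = 747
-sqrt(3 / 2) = -sqrt(6) / 2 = -1.22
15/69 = 5/23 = 0.22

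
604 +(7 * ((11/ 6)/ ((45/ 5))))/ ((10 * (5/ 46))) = 817171/ 1350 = 605.31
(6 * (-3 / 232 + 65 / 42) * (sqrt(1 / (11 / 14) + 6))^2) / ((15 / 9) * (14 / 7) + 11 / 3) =149540 / 15631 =9.57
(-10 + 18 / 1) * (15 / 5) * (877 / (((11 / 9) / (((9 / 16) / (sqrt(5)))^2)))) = 1917999 / 1760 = 1089.77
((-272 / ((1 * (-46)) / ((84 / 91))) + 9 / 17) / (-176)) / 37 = -30435 / 33100496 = -0.00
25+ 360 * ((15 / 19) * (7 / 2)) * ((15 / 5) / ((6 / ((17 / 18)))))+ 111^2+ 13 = 243746 / 19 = 12828.74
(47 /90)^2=2209 /8100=0.27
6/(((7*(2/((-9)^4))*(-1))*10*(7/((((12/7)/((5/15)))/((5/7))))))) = -354294/1225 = -289.22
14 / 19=0.74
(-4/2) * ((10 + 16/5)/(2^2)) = -33/5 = -6.60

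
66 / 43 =1.53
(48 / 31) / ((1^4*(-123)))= -16 / 1271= -0.01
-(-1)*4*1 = 4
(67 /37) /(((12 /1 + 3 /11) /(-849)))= -208571 /1665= -125.27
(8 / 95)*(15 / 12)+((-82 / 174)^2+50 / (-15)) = -432293 / 143811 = -3.01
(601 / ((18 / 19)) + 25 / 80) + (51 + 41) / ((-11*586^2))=86309748271 / 135984816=634.70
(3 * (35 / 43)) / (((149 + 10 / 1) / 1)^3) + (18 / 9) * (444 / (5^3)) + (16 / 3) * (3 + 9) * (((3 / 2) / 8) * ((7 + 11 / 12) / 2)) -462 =-5868070764001 / 14403849750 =-407.40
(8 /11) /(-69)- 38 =-28850 /759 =-38.01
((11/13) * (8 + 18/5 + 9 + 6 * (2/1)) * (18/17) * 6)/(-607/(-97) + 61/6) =10245528/960245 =10.67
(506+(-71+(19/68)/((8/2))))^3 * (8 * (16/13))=127479494537863/157216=810855730.57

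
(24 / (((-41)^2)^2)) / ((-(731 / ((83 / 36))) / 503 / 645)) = -417490 / 48037937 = -0.01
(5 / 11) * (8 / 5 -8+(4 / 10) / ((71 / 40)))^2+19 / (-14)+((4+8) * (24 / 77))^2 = 29.96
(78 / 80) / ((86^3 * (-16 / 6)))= -117 / 203537920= -0.00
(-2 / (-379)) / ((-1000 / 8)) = -2 / 47375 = -0.00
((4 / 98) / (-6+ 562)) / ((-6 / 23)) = -0.00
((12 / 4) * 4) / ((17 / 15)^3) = 8.24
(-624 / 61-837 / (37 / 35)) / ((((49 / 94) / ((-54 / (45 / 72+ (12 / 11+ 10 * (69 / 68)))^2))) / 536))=11021687157802641408 / 34831929903337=316424.82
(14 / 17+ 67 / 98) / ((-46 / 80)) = -2.62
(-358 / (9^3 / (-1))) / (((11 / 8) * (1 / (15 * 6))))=28640 / 891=32.14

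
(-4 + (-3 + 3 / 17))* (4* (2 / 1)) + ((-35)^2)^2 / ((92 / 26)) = 331595437 / 782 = 424035.09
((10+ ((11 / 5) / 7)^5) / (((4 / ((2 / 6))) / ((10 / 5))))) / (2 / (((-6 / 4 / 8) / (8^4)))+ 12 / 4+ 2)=-525379801 / 13766718743750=-0.00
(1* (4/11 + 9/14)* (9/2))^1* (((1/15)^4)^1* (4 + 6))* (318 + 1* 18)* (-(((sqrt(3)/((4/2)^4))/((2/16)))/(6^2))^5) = -31* sqrt(3)/22170931200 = -0.00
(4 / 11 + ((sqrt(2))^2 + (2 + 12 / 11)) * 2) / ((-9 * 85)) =-116 / 8415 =-0.01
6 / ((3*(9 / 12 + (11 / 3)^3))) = 216 / 5405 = 0.04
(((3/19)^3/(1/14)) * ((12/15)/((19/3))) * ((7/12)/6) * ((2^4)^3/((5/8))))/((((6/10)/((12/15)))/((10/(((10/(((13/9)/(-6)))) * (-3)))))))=41746432/87966675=0.47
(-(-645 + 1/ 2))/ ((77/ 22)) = 184.14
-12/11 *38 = -456/11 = -41.45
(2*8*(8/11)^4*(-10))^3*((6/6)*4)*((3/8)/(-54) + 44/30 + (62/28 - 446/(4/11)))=86737119244588574310400/197720987733423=438684432.23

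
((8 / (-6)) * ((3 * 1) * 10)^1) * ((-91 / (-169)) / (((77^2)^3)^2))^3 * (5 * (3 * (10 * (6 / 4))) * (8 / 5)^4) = -294912 / 2625258343562519061059494281660535084626285132240268592005806974418095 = -0.00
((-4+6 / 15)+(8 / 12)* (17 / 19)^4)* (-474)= 979935592 / 651605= 1503.88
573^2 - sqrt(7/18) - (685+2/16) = 327643.25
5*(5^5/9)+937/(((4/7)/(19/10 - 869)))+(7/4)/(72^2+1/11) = -5830610094019/4105800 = -1420091.11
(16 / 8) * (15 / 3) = 10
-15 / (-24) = 5 / 8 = 0.62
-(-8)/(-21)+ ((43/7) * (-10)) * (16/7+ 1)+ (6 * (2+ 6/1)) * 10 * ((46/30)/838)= -12401098/61593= -201.34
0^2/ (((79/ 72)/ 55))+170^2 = 28900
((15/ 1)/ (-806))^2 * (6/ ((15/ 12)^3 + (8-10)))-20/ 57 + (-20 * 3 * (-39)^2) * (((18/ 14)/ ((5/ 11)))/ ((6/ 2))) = -5575853346968/ 64801191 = -86045.54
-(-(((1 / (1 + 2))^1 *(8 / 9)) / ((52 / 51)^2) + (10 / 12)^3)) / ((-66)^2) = 31529 / 159011424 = 0.00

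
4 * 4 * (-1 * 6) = -96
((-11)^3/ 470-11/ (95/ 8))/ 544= -33561/ 4857920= -0.01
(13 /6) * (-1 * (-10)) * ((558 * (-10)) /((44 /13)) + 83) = -1119430 /33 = -33922.12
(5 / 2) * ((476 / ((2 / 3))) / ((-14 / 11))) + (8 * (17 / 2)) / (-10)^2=-70091 / 50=-1401.82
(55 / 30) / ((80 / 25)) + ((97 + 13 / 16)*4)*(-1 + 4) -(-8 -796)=189919 / 96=1978.32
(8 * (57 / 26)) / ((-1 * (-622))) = 114 / 4043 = 0.03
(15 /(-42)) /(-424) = 5 /5936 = 0.00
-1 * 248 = -248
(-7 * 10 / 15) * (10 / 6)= -70 / 9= -7.78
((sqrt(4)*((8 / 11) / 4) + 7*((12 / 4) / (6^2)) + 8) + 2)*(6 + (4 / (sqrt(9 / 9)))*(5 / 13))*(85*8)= 24073700 / 429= 56115.85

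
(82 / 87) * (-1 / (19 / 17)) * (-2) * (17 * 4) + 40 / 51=1081656 / 9367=115.48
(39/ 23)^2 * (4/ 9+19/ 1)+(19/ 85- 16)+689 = 32785371/ 44965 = 729.13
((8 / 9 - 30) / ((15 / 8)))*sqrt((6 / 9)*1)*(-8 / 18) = 5.63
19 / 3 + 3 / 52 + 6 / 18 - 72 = -10183 / 156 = -65.28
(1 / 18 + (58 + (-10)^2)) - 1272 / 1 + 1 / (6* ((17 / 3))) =-170429 / 153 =-1113.92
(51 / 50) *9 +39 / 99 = 9.57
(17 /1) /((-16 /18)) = -153 /8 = -19.12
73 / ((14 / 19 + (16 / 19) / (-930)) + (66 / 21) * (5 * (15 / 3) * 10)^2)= 4514685 / 12148170514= 0.00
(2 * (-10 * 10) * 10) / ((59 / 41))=-82000 / 59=-1389.83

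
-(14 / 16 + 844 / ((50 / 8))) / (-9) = 9061 / 600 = 15.10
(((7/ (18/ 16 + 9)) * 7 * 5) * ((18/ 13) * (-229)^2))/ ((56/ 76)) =278986120/ 117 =2384496.75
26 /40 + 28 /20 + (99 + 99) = 4001 /20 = 200.05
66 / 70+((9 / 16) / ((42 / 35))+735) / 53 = 879693 / 59360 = 14.82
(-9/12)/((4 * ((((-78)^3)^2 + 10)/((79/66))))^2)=-6241/4712830525110642083700722688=-0.00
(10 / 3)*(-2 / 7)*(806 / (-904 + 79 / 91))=41912 / 49311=0.85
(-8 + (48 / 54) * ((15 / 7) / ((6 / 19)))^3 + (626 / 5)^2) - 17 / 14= 2460888949 / 154350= 15943.56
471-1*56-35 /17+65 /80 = 112541 /272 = 413.75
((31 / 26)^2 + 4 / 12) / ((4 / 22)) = 39149 / 4056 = 9.65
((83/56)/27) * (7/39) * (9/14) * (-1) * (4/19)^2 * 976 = -81008/295659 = -0.27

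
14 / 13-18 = -16.92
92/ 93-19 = -1675/ 93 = -18.01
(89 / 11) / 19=89 / 209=0.43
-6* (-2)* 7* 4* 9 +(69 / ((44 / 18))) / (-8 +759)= 49963149 / 16522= 3024.04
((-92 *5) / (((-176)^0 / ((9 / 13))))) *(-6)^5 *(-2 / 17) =-64385280 / 221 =-291336.11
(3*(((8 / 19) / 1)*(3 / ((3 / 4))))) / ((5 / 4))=384 / 95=4.04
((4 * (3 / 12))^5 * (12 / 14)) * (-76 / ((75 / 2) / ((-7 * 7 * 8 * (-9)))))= -153216 / 25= -6128.64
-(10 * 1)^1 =-10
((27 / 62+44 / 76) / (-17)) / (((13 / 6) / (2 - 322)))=1147200 / 130169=8.81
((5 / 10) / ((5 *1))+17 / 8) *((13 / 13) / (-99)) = -89 / 3960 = -0.02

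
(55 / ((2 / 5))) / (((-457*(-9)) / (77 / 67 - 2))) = -5225 / 183714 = -0.03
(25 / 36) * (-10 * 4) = -250 / 9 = -27.78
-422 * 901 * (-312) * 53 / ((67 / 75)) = 471551324400 / 67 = 7038079468.66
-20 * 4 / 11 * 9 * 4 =-2880 / 11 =-261.82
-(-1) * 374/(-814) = -17/37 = -0.46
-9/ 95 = -0.09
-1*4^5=-1024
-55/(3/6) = -110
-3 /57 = -1 /19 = -0.05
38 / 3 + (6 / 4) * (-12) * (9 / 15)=28 / 15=1.87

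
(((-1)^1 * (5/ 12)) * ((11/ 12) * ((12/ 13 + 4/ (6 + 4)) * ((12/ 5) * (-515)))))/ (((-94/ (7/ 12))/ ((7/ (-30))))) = 2387231/ 2639520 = 0.90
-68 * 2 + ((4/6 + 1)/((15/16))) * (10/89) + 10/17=-1841182/13617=-135.21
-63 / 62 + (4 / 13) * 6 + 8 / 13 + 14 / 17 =31089 / 13702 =2.27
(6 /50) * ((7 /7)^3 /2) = 3 /50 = 0.06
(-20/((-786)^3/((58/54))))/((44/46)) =3335/72109766916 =0.00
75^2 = 5625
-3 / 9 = -1 / 3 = -0.33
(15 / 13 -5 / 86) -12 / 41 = 36809 / 45838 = 0.80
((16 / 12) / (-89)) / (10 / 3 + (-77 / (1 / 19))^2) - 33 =-18858820633 / 571479413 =-33.00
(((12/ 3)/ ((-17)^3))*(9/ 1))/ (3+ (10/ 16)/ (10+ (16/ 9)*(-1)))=-7104/ 2982191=-0.00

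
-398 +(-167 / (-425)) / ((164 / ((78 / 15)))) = -69349329 / 174250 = -397.99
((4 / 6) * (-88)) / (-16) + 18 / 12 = 31 / 6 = 5.17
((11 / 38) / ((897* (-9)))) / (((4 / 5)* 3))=-55 / 3681288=-0.00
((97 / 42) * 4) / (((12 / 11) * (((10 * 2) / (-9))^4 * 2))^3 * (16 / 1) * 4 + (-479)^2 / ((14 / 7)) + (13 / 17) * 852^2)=30611442608873676 / 34163353150644112466351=0.00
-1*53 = -53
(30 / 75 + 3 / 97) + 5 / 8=1.06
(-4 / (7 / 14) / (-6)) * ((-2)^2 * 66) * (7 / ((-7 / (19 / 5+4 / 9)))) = -67232 / 45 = -1494.04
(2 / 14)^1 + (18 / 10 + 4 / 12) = 239 / 105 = 2.28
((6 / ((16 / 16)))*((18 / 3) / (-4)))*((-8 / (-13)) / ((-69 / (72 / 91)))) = 1728 / 27209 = 0.06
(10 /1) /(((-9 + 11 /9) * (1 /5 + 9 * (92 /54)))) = -135 /1631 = -0.08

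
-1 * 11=-11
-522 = -522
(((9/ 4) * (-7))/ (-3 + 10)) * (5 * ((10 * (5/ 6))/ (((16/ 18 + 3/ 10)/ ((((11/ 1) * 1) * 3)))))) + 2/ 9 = -5011447/ 1926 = -2602.00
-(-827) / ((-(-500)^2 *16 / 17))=-14059 / 4000000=-0.00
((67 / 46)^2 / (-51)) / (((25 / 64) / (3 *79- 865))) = 45105472 / 674475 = 66.87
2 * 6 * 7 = 84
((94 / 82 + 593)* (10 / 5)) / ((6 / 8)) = 64960 / 41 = 1584.39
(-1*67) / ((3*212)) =-67 / 636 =-0.11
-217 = -217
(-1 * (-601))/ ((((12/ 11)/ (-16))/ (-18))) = 158664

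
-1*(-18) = 18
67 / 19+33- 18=352 / 19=18.53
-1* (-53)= 53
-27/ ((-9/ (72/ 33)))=72/ 11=6.55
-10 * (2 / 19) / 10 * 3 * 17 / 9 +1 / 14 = -419 / 798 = -0.53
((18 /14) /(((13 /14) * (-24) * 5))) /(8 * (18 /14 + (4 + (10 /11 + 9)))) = -77 /811200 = -0.00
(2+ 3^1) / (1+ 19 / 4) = 20 / 23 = 0.87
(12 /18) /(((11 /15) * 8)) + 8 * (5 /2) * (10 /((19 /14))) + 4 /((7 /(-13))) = 819593 /5852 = 140.05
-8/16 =-1/2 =-0.50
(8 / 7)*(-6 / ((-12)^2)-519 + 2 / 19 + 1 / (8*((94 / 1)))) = -22243633 / 37506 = -593.07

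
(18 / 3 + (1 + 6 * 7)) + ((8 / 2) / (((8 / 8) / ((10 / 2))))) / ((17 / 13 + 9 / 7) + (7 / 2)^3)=1636509 / 33101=49.44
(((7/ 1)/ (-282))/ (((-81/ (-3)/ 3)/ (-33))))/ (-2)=-77/ 1692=-0.05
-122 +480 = 358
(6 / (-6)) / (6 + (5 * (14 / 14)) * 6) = -1 / 36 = -0.03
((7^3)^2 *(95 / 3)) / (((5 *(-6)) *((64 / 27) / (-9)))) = 60353937 / 128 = 471515.13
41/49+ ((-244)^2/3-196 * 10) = 2629267/147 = 17886.17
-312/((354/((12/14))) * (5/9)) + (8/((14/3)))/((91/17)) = -1.04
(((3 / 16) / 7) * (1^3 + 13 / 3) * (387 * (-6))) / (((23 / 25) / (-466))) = 27051300 / 161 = 168020.50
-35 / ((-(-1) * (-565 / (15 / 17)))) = 105 / 1921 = 0.05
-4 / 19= -0.21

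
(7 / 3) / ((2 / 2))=7 / 3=2.33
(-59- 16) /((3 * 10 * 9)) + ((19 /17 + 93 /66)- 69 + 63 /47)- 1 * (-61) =-4.41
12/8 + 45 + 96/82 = 3909/82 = 47.67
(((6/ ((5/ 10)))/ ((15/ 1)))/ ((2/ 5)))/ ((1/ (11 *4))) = 88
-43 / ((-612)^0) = -43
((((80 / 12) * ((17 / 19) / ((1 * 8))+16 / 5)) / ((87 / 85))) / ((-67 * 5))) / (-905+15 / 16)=114104 / 1602013215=0.00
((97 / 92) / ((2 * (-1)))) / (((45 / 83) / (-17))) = 136867 / 8280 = 16.53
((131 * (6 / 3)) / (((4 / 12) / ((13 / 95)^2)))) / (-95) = -132834 / 857375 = -0.15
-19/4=-4.75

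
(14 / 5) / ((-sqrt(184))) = -7 * sqrt(46) / 230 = -0.21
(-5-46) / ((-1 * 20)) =51 / 20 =2.55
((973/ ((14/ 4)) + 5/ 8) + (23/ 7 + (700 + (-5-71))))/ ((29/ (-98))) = -355117/ 116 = -3061.35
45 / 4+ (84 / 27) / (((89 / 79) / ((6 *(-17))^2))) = 10232293 / 356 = 28742.40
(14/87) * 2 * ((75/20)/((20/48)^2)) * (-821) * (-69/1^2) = 57102192/145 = 393808.22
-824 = -824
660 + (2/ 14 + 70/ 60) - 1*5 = 27565/ 42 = 656.31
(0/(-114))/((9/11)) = 0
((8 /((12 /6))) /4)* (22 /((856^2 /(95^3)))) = 9431125 /366368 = 25.74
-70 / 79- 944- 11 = -75515 / 79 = -955.89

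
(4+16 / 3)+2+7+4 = 67 / 3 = 22.33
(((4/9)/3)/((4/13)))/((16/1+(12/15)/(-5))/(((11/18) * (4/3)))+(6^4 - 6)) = 325/883872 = 0.00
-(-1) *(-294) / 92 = -147 / 46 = -3.20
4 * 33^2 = 4356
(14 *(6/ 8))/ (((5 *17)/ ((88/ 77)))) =12/ 85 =0.14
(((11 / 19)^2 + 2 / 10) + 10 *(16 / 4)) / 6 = 36583 / 5415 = 6.76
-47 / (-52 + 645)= -47 / 593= -0.08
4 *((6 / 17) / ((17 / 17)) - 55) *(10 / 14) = -156.13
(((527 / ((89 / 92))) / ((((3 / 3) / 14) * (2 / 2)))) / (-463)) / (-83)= 0.20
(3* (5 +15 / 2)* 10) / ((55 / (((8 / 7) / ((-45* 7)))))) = -40 / 1617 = -0.02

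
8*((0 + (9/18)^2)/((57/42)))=28/19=1.47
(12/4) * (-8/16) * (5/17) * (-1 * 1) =15/34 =0.44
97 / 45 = 2.16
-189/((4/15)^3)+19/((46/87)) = -14618229/1472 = -9930.86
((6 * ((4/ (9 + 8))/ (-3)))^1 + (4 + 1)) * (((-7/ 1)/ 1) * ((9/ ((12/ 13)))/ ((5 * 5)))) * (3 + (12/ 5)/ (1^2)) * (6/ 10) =-1702701/ 42500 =-40.06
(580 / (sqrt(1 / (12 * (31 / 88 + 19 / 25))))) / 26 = 29 * sqrt(161502) / 143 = 81.50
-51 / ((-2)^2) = -51 / 4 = -12.75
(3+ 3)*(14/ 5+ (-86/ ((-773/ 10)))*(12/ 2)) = 56.85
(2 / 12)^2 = 0.03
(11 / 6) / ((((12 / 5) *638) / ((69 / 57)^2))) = 2645 / 1507536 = 0.00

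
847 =847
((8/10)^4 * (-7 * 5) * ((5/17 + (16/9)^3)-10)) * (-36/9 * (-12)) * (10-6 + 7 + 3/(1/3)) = 5809291264/103275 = 56250.70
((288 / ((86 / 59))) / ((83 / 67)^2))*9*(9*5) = 15446110320 / 296227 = 52142.82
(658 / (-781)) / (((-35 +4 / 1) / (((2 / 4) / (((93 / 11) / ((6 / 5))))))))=658 / 341155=0.00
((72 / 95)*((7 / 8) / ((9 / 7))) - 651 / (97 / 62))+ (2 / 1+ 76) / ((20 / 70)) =-1313942 / 9215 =-142.59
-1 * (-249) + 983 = 1232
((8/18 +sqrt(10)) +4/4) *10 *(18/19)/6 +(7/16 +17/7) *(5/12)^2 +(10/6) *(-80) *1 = -13335415/102144 +30 *sqrt(10)/19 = -125.56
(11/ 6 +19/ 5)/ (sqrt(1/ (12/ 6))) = 169*sqrt(2)/ 30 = 7.97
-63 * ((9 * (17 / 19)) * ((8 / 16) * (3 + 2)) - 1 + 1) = -48195 / 38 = -1268.29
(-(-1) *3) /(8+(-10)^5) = -0.00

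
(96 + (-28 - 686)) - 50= -668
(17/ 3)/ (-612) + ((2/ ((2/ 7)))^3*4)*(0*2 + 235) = 34821359/ 108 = 322419.99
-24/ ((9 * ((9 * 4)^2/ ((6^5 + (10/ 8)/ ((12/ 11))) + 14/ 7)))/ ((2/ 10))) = -373399/ 116640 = -3.20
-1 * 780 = -780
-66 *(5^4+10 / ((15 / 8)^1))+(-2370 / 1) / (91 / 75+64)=-203653132 / 4891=-41638.34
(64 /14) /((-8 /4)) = -16 /7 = -2.29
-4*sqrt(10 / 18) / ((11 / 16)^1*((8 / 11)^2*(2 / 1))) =-11*sqrt(5) / 6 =-4.10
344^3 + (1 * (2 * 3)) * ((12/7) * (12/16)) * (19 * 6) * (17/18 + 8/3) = 284975318/7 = 40710759.71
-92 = -92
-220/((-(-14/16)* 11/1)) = -160/7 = -22.86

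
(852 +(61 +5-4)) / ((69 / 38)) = 34732 / 69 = 503.36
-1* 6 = -6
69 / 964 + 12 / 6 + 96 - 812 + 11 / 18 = -6188741 / 8676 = -713.32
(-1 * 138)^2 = 19044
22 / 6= 11 / 3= 3.67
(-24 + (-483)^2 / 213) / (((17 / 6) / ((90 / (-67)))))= -41071860 / 80869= -507.88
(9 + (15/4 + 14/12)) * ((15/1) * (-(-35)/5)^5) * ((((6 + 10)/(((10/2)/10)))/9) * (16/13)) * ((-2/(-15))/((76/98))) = 17604055168/6669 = 2639684.39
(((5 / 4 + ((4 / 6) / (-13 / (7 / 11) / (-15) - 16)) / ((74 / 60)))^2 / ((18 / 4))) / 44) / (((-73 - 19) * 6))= -76145643025 / 5655557650634496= -0.00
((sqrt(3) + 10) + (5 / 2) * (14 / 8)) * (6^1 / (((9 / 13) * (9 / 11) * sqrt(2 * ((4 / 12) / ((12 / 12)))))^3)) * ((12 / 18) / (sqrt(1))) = 2924207 * sqrt(2) / 59049 + 336283805 * sqrt(6) / 1417176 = 651.28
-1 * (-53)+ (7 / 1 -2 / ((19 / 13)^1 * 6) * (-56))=4148 / 57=72.77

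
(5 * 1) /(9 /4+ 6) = 20 /33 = 0.61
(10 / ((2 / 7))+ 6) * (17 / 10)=697 / 10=69.70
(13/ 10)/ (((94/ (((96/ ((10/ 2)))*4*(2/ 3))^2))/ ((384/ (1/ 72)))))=5888802816/ 5875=1002349.42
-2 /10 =-1 /5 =-0.20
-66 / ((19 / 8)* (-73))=0.38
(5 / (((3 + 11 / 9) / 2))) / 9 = 5 / 19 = 0.26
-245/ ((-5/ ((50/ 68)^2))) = 30625/ 1156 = 26.49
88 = 88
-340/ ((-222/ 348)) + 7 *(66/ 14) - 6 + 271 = 30746/ 37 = 830.97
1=1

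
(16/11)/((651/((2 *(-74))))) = -0.33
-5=-5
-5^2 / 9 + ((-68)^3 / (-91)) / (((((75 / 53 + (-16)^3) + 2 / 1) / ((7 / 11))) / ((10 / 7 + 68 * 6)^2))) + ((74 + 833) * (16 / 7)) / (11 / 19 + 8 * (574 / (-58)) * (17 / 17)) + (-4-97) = -90193.75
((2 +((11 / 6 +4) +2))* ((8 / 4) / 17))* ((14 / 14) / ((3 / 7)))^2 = 2891 / 459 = 6.30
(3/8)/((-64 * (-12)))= 1/2048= 0.00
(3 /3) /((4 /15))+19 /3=121 /12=10.08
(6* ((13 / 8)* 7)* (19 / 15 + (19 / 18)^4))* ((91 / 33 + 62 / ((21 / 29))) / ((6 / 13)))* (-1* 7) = -2119572266539 / 9237888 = -229443.38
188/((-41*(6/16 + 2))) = -1504/779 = -1.93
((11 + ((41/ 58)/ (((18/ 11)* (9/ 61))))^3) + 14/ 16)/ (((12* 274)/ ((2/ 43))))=30672440291071/ 58640719878266112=0.00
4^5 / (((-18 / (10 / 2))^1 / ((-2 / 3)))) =5120 / 27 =189.63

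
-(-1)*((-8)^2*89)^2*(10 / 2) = 162222080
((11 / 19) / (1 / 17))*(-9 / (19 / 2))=-9.32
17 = 17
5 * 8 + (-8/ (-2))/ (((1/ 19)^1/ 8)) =648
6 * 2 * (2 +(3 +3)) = 96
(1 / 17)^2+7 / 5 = 2028 / 1445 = 1.40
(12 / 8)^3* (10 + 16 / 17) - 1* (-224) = 17743 / 68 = 260.93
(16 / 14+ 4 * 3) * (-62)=-814.86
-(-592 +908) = -316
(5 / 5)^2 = 1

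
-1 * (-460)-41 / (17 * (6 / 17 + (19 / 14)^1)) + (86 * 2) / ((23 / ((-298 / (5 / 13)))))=-249731206 / 46805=-5335.57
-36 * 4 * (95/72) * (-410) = 77900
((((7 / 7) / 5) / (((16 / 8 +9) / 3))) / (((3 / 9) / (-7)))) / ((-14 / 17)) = 153 / 110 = 1.39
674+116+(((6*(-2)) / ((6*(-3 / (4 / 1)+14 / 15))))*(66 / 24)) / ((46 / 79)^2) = 742205 / 1058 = 701.52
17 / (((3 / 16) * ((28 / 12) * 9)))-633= -39607 / 63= -628.68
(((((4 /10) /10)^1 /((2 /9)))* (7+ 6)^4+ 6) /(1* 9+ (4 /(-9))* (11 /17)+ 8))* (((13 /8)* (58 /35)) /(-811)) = -1.02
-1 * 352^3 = -43614208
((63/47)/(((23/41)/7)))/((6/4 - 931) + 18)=-36162/1970663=-0.02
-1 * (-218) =218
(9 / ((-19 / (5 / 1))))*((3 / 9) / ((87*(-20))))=1 / 2204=0.00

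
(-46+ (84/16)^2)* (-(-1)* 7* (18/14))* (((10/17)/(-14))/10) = 2655/3808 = 0.70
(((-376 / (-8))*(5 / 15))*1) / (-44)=-47 / 132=-0.36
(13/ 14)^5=371293/ 537824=0.69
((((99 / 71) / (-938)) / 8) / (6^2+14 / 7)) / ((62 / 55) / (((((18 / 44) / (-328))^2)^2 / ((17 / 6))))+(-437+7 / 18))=-9743085 / 2629897357808139225143344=-0.00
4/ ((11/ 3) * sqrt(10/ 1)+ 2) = -36/ 587+ 66 * sqrt(10)/ 587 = 0.29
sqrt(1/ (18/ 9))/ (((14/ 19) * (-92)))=-19 * sqrt(2)/ 2576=-0.01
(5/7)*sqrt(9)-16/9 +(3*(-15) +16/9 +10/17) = -5030/119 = -42.27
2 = 2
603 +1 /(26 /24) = 7851 /13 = 603.92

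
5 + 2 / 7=37 / 7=5.29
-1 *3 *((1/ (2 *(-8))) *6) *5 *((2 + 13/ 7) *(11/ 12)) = 4455/ 224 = 19.89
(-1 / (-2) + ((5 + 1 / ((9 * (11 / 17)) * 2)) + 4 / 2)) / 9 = 751 / 891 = 0.84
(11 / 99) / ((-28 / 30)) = -5 / 42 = -0.12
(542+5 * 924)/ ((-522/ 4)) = -356/ 9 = -39.56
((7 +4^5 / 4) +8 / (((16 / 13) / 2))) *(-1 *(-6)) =1656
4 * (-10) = -40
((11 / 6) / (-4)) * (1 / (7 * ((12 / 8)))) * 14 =-11 / 18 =-0.61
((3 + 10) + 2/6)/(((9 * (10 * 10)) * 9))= 2/1215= 0.00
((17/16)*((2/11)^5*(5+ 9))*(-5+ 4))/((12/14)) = -1666/483153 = -0.00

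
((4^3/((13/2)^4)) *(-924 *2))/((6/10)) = -3153920/28561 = -110.43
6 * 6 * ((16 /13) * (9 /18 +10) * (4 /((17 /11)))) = 266112 /221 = 1204.13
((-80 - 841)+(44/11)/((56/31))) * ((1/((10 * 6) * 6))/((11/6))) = -12863/9240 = -1.39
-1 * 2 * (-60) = 120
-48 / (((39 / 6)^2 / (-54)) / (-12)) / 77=-124416 / 13013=-9.56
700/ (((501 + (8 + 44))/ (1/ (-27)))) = -100/ 2133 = -0.05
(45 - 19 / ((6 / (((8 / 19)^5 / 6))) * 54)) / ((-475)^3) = -1425056039 / 3393919259015625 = -0.00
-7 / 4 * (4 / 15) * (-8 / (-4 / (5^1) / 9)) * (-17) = 714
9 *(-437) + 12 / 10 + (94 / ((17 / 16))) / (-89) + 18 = -29615417 / 7565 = -3914.79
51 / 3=17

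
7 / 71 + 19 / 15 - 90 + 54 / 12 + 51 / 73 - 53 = -21214451 / 155490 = -136.44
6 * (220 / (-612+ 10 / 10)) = -1320 / 611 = -2.16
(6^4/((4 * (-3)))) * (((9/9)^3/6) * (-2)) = 36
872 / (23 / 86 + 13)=74992 / 1141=65.72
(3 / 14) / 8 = 3 / 112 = 0.03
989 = 989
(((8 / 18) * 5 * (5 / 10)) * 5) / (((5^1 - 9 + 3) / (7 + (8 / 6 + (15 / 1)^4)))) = -7595000 / 27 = -281296.30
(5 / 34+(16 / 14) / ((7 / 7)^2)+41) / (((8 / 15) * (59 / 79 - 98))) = -3975675 / 4876144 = -0.82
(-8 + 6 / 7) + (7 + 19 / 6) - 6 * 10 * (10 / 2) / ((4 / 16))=-50273 / 42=-1196.98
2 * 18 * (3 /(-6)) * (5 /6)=-15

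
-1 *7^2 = -49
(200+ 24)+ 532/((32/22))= 2359/4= 589.75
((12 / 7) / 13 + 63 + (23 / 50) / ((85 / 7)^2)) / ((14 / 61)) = 126604512227 / 460232500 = 275.09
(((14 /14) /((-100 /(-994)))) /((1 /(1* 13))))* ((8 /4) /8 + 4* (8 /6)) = 432887 /600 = 721.48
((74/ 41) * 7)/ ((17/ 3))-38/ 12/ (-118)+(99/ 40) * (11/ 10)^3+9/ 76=531531445459/ 93760440000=5.67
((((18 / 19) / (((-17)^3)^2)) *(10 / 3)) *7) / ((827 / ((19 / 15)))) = 0.00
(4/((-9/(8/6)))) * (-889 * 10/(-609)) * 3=-25.95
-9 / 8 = -1.12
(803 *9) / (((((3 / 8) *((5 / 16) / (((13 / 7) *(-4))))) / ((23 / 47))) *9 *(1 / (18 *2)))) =-1475155968 / 1645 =-896751.35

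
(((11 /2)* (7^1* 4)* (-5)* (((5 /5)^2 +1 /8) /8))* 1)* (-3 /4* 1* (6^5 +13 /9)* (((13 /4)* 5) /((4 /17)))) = 43620811.12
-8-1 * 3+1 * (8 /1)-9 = -12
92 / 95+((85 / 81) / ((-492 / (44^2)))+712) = 670905616 / 946485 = 708.84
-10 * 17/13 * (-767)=10030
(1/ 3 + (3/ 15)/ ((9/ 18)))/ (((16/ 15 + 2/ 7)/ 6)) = 231/ 71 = 3.25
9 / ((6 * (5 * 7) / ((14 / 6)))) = 1 / 10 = 0.10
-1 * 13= -13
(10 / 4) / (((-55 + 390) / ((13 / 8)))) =13 / 1072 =0.01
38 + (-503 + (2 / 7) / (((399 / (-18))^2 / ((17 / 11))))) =-633353421 / 1362053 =-465.00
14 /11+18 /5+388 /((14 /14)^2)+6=398.87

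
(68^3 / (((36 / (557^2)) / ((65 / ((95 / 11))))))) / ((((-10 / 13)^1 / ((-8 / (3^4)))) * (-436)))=-45337391255728 / 7548795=-6005911.04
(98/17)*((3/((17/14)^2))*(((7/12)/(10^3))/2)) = 16807/4913000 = 0.00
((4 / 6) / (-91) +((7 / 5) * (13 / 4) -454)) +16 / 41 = -100528157 / 223860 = -449.07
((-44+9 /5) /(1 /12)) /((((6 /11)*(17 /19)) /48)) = -4233504 /85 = -49805.93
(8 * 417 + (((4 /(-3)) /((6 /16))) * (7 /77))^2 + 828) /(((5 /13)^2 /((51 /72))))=29313497681 /1470150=19939.12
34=34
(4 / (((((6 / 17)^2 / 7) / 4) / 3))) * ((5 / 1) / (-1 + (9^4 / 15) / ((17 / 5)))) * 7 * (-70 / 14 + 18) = 894166 / 93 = 9614.69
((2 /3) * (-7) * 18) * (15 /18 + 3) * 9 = -2898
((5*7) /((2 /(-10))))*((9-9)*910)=0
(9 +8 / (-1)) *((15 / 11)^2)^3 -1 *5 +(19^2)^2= 230874133901 / 1771561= 130322.43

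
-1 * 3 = -3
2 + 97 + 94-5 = 188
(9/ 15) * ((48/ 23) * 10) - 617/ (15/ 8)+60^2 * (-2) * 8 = -19981208/ 345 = -57916.54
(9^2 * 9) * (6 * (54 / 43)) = 236196 / 43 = 5492.93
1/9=0.11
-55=-55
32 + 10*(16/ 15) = 128/ 3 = 42.67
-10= -10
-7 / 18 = -0.39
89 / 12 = 7.42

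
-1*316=-316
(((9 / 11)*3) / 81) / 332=1 / 10956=0.00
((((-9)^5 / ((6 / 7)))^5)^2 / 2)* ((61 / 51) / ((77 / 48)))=897580778574226546397465000000000000000000000000.00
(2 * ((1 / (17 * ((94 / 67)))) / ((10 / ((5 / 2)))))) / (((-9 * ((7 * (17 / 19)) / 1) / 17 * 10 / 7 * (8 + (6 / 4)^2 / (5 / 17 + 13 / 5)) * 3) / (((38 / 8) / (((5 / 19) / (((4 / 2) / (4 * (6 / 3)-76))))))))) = 18841673 / 211169467800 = 0.00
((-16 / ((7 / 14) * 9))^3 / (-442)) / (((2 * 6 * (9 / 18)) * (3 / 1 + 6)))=8192 / 4349943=0.00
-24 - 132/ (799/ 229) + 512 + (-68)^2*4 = 15137988/ 799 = 18946.17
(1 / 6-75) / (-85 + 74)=449 / 66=6.80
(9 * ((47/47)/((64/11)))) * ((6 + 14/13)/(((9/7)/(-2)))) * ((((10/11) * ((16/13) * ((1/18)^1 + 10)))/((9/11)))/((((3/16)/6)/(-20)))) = 2051526400/13689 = 149866.78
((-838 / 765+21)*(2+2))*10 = 121816 / 153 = 796.18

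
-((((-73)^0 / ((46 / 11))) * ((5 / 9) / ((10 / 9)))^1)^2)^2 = -14641 / 71639296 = -0.00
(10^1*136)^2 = 1849600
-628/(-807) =628/807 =0.78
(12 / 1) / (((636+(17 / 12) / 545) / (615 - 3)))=48029760 / 4159457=11.55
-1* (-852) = 852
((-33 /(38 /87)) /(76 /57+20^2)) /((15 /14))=-2871 /16340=-0.18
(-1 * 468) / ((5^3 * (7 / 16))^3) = -1916928 / 669921875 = -0.00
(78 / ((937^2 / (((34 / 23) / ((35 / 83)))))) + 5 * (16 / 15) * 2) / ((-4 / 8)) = -45234283576 / 2120295135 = -21.33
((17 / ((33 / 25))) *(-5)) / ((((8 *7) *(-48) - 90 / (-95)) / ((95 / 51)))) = 225625 / 5054346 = 0.04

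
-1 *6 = -6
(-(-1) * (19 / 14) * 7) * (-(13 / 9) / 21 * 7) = -247 / 54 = -4.57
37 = 37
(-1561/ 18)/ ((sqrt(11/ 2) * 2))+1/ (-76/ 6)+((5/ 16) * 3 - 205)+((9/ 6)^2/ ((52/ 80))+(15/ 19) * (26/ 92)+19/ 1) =-16493697/ 90896 - 1561 * sqrt(22)/ 396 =-199.95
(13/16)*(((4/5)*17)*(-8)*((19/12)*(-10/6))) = 4199/18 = 233.28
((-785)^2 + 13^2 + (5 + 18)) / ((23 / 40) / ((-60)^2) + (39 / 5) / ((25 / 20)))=88764048000 / 898583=98782.25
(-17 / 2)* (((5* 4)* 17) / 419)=-2890 / 419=-6.90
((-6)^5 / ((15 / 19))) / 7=-49248 / 35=-1407.09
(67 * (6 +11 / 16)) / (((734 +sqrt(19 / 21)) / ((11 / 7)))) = 86823759 / 90510856 - 78859 * sqrt(399) / 1267151984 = 0.96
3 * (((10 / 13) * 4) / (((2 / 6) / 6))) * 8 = 17280 / 13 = 1329.23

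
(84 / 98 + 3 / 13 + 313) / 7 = 28582 / 637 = 44.87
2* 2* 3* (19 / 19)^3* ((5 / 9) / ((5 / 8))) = 10.67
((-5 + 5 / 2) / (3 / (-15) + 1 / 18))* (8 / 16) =225 / 26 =8.65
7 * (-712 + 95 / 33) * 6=-327614 / 11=-29783.09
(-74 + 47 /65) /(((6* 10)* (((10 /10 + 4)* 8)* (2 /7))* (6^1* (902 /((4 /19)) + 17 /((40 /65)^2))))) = -4763 /1157802750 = -0.00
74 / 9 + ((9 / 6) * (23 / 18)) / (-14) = 4075 / 504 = 8.09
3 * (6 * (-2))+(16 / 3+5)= -77 / 3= -25.67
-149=-149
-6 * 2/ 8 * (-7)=21/ 2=10.50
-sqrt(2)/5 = -0.28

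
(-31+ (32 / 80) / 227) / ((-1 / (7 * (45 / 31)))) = 2216529 / 7037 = 314.98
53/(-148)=-53/148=-0.36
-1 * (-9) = 9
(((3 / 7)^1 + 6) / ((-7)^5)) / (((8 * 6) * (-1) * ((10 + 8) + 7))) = 3 / 9411920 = 0.00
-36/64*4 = -9/4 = -2.25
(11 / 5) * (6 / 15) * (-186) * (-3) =12276 / 25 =491.04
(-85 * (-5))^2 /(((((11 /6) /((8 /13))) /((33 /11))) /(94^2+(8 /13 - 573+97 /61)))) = 170477551080000 /113399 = 1503342631.59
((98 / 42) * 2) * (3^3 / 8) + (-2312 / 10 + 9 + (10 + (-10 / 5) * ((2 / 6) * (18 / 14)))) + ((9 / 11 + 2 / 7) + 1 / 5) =-60369 / 308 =-196.00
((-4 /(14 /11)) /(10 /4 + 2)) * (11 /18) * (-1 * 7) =242 /81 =2.99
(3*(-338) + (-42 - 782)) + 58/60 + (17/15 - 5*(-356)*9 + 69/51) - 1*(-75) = 2424277/170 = 14260.45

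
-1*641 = -641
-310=-310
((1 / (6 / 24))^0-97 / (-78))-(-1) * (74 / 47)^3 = 6.15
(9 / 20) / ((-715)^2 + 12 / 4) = 9 / 10224560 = 0.00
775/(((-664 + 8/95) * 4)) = -73625/252288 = -0.29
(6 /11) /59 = 6 /649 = 0.01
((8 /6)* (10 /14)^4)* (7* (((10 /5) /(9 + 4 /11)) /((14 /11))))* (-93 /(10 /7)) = -937750 /35329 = -26.54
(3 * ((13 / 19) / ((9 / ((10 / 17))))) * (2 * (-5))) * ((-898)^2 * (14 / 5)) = -3029216.26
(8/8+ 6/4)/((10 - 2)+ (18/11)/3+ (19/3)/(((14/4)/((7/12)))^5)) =641520/2193041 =0.29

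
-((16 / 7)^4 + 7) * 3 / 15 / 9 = -82343 / 108045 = -0.76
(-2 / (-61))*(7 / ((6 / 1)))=7 / 183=0.04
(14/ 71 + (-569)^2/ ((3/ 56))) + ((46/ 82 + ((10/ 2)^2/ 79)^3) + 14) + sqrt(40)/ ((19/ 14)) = 28* sqrt(10)/ 19 + 26021786057270426/ 4305709587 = 6043558.12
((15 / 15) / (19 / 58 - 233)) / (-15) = 58 / 202425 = 0.00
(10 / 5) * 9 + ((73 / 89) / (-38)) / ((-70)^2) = 298292327 / 16571800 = 18.00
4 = 4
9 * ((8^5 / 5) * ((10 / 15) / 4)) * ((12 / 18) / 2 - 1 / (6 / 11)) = -14745.60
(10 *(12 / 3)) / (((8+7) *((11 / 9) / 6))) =144 / 11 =13.09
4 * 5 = 20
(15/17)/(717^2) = 5/2913171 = 0.00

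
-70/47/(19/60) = -4200/893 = -4.70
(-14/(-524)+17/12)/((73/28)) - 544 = -15590933/28689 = -543.45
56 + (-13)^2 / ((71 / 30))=9046 / 71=127.41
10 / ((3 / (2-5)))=-10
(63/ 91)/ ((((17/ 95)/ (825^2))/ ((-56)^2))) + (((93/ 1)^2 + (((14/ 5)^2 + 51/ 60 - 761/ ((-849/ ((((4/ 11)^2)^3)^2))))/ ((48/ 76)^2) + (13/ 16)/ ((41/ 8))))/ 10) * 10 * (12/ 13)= 239240940866794051579852410842117/ 28971920752472597842800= 8257683117.07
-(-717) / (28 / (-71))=-50907 / 28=-1818.11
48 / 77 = 0.62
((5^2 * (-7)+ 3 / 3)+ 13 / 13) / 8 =-173 / 8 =-21.62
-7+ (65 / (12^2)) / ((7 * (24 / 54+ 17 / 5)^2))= -23449711 / 3352048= -7.00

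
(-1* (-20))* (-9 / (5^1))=-36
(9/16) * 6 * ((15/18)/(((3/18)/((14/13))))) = 18.17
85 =85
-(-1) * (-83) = -83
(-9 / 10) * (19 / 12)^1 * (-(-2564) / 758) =-36537 / 7580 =-4.82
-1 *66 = -66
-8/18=-4/9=-0.44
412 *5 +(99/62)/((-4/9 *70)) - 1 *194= 1865.95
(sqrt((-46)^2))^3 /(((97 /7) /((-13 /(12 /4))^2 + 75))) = 575061088 /873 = 658718.31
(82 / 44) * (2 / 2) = 41 / 22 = 1.86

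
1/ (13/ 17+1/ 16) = 272/ 225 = 1.21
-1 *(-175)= 175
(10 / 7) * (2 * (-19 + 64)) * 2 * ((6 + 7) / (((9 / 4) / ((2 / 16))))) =185.71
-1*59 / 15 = -59 / 15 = -3.93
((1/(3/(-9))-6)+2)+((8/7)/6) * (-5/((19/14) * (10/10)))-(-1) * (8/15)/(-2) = -757/95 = -7.97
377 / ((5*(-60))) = -377 / 300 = -1.26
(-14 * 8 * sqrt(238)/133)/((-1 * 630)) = 0.02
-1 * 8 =-8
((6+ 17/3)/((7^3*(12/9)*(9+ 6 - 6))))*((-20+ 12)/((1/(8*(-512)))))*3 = 40960/147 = 278.64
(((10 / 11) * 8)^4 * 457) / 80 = 233984000 / 14641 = 15981.42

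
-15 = -15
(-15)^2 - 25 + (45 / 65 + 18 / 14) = 18380 / 91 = 201.98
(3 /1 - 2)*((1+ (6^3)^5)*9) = 4231664861193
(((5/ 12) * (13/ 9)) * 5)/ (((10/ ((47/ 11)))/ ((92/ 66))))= 70265/ 39204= 1.79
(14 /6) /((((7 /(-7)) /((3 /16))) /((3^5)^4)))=-24407490807 /16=-1525468175.44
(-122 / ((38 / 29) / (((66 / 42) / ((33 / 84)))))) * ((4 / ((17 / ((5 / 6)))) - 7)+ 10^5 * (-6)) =216528055372 / 969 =223455165.50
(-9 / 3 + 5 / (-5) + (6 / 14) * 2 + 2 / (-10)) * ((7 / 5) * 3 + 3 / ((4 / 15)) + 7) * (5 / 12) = -17511 / 560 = -31.27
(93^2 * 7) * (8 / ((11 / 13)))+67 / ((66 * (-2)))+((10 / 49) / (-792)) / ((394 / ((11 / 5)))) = 4376144903035 / 7645176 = 572406.04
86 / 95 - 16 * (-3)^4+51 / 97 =-11929453 / 9215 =-1294.57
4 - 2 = 2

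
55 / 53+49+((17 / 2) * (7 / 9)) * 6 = 14263 / 159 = 89.70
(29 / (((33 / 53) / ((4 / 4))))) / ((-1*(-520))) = 1537 / 17160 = 0.09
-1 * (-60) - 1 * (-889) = 949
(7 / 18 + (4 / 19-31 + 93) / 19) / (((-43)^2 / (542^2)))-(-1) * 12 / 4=3514254449 / 6007401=584.99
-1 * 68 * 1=-68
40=40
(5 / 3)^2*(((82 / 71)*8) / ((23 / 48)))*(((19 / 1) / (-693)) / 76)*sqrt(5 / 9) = -65600*sqrt(5) / 10185021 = -0.01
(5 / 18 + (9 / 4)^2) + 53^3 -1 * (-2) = 21439345 / 144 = 148884.34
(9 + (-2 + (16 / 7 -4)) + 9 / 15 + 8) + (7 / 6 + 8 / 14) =3281 / 210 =15.62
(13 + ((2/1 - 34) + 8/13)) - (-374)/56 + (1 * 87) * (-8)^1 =-257605/364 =-707.71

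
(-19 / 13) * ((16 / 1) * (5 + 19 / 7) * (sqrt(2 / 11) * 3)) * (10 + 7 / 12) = -521208 * sqrt(22) / 1001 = -2442.24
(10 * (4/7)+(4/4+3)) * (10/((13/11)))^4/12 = 2488970000/599781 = 4149.80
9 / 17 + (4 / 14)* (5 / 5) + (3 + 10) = 1644 / 119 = 13.82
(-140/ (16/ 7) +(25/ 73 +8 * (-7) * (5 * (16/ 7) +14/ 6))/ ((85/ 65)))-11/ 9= -29108365/ 44676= -651.54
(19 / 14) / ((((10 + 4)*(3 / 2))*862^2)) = 19 / 218454936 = 0.00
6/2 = 3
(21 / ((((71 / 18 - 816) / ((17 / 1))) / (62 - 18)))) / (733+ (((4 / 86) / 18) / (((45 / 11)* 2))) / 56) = -551486517120 / 20897951956067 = -0.03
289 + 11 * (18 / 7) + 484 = 5609 / 7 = 801.29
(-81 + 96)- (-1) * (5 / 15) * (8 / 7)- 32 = -349 / 21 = -16.62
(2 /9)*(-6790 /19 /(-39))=13580 /6669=2.04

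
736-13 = 723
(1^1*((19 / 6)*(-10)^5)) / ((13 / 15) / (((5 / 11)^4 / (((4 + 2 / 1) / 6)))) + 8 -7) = -742187500 / 49927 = -14865.45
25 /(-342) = -25 /342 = -0.07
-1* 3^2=-9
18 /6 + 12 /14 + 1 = 34 /7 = 4.86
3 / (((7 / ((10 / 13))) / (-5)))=-150 / 91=-1.65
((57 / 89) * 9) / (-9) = -57 / 89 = -0.64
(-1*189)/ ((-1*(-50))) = -189/ 50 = -3.78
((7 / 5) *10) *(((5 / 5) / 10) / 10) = 7 / 50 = 0.14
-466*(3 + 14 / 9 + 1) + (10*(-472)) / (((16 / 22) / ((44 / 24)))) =-130385 / 9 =-14487.22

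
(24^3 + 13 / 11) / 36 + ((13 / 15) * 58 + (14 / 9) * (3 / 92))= 19780309 / 45540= 434.35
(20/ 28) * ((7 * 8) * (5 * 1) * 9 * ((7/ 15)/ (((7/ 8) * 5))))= 192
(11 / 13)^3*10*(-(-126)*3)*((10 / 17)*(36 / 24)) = 75467700 / 37349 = 2020.61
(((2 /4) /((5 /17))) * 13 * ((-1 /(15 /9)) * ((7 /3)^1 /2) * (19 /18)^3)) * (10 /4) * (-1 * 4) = 10610873 /58320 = 181.94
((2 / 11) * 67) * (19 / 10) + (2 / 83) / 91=9615079 / 415415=23.15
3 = 3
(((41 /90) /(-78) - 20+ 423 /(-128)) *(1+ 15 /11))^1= -5236477 /95040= -55.10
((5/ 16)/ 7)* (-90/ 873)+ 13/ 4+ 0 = 17629/ 5432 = 3.25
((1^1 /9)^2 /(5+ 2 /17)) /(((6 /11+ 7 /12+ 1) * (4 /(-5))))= -935 /660069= -0.00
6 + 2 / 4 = 13 / 2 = 6.50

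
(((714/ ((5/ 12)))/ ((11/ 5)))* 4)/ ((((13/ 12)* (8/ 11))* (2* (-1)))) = -25704/ 13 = -1977.23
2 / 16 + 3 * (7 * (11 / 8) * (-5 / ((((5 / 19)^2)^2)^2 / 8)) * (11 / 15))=-115080622775191 / 3125000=-36825799.29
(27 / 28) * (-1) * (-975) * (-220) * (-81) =117277875 / 7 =16753982.14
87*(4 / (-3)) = -116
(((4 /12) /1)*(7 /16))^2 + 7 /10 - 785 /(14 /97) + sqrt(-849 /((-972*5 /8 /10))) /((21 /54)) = -438537037 /80640 + 4*sqrt(283) /7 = -5428.59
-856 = -856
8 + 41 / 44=8.93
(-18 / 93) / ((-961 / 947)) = 0.19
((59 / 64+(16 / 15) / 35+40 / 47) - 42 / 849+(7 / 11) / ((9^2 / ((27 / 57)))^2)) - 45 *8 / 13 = -16157448030126721 / 622917560865600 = -25.94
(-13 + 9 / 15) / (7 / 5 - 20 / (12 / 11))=93 / 127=0.73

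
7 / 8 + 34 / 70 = 381 / 280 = 1.36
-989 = -989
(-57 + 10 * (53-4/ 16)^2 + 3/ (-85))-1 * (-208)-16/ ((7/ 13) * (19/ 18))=2527656853/ 90440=27948.44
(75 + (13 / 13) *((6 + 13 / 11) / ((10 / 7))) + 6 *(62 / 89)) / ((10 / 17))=14014579 / 97900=143.15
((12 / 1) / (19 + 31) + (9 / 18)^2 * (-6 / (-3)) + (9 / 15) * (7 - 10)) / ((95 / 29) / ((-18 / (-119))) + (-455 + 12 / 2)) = 13833 / 5576825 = 0.00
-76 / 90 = -38 / 45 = -0.84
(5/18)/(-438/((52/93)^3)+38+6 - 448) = -175760/1841012991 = -0.00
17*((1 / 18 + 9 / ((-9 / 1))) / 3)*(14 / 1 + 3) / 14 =-4913 / 756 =-6.50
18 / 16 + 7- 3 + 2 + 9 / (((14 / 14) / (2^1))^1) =201 / 8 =25.12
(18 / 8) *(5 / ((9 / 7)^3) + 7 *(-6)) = -28903 / 324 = -89.21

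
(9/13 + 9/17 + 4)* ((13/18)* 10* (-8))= -46160/153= -301.70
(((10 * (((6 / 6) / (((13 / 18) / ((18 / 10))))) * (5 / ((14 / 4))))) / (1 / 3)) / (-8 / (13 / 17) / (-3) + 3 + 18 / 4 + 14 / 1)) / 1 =58320 / 13643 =4.27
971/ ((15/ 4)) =3884/ 15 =258.93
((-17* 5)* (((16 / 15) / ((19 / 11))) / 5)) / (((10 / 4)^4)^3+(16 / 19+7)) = -12255232 / 69589232685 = -0.00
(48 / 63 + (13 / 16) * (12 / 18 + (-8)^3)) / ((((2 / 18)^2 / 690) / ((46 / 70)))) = -2985246981 / 196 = -15230851.94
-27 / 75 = -9 / 25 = -0.36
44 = 44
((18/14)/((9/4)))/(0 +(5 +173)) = 2/623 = 0.00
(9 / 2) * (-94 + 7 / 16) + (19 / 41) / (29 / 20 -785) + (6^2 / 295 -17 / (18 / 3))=-7710392698379 / 18195911520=-423.74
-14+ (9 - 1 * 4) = -9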